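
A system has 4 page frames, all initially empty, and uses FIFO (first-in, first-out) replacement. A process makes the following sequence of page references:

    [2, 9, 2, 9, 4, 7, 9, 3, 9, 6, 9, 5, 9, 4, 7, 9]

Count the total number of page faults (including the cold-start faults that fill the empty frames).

10

2: miss, frames [2]
9: miss, frames [2, 9]
2: hit
9: hit
4: miss, frames [2, 9, 4]
7: miss, frames [2, 9, 4, 7]
9: hit
3: miss, evict 2, frames [9, 4, 7, 3]
9: hit
6: miss, evict 9, frames [4, 7, 3, 6]
9: miss, evict 4, frames [7, 3, 6, 9]
5: miss, evict 7, frames [3, 6, 9, 5]
9: hit
4: miss, evict 3, frames [6, 9, 5, 4]
7: miss, evict 6, frames [9, 5, 4, 7]
9: hit
Page faults: 10.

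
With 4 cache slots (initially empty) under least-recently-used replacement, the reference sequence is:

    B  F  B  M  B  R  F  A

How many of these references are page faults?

B: fault, frames {B}
F: fault, frames {B,F}
B: hit
M: fault, frames {F,B,M}
B: hit
R: fault, frames {F,M,B,R}
F: hit
A: fault, evict M, frames {B,R,F,A}
Page faults: 5.

5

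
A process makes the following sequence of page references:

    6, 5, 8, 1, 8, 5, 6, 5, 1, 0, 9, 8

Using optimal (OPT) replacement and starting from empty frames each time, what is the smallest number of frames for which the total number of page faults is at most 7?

f=1: 12 faults
f=2: 10 faults
f=3: 8 faults
f=4: 6 faults
f=5: 6 faults
f=6: 6 faults
Smallest f with faults ≤ 7 is 4.

4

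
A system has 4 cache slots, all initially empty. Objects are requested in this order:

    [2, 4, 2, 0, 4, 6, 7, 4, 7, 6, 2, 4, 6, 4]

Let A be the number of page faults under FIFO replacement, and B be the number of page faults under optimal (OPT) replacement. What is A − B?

2

Under FIFO: F F . F . F F . . . F F . . → 7 faults.
Under OPT: F F . F . F F . . . . . . . → 5 faults.
A − B = 7 − 5 = 2.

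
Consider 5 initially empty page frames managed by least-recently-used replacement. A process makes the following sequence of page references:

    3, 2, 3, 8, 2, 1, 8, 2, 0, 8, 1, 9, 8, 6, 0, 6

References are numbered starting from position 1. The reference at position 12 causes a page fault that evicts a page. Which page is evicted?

3

pos 1: 3 -> miss, frames (3)
pos 2: 2 -> miss, frames (3 2)
pos 3: 3 -> hit
pos 4: 8 -> miss, frames (2 3 8)
pos 5: 2 -> hit
pos 6: 1 -> miss, frames (3 8 2 1)
pos 7: 8 -> hit
pos 8: 2 -> hit
pos 9: 0 -> miss, frames (3 1 8 2 0)
pos 10: 8 -> hit
pos 11: 1 -> hit
pos 12: 9 -> miss, evict 3, frames (2 0 8 1 9)
At position 12, page 3 is evicted.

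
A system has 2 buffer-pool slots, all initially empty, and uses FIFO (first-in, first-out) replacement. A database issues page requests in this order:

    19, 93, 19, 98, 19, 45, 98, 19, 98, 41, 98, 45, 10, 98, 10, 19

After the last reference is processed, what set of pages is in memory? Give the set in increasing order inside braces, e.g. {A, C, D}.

19 -> fault, frames {19}
93 -> fault, frames {19,93}
19 -> hit
98 -> fault, evict 19, frames {93,98}
19 -> fault, evict 93, frames {98,19}
45 -> fault, evict 98, frames {19,45}
98 -> fault, evict 19, frames {45,98}
19 -> fault, evict 45, frames {98,19}
98 -> hit
41 -> fault, evict 98, frames {19,41}
98 -> fault, evict 19, frames {41,98}
45 -> fault, evict 41, frames {98,45}
10 -> fault, evict 98, frames {45,10}
98 -> fault, evict 45, frames {10,98}
10 -> hit
19 -> fault, evict 10, frames {98,19}

{19, 98}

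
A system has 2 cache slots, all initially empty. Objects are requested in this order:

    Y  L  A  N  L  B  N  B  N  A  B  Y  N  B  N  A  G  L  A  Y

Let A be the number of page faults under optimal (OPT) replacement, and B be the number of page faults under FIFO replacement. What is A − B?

Under OPT: F F F F . F . . . F . F F . . F F F . F → 12 faults.
Under FIFO: F F F F F F F . . F F F F F . F F F F F → 17 faults.
A − B = 12 − 17 = -5.

-5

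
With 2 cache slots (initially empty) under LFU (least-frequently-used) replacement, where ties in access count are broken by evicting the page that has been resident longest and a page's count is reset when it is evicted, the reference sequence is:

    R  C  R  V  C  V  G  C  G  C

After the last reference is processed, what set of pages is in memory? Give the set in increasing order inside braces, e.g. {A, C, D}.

R → fault, frames (R)
C → fault, frames (R C)
R → hit
V → fault, evict C, frames (R V)
C → fault, evict V, frames (R C)
V → fault, evict C, frames (R V)
G → fault, evict V, frames (R G)
C → fault, evict G, frames (R C)
G → fault, evict C, frames (R G)
C → fault, evict G, frames (R C)

{C, R}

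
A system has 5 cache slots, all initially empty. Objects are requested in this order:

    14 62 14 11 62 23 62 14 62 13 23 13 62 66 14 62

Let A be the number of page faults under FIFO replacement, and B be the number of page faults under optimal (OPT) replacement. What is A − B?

2

Under FIFO: F F . F . F . . . F . . . F F F → 8 faults.
Under OPT: F F . F . F . . . F . . . F . . → 6 faults.
A − B = 8 − 6 = 2.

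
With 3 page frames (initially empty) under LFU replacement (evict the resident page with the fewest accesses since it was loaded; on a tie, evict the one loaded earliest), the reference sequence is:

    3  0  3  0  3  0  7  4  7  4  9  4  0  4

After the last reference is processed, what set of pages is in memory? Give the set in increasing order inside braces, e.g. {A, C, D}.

{0, 3, 4}

3 → miss, frames [3]
0 → miss, frames [3, 0]
3 → hit
0 → hit
3 → hit
0 → hit
7 → miss, frames [3, 0, 7]
4 → miss, evict 7, frames [3, 0, 4]
7 → miss, evict 4, frames [3, 0, 7]
4 → miss, evict 7, frames [3, 0, 4]
9 → miss, evict 4, frames [3, 0, 9]
4 → miss, evict 9, frames [3, 0, 4]
0 → hit
4 → hit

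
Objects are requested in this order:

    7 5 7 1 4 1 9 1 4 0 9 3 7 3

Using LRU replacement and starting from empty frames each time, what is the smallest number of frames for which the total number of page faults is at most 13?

2

f=1: 14 faults
f=2: 10 faults
f=3: 9 faults
f=4: 8 faults
f=5: 8 faults
f=6: 7 faults
f=7: 7 faults
Smallest f with faults ≤ 13 is 2.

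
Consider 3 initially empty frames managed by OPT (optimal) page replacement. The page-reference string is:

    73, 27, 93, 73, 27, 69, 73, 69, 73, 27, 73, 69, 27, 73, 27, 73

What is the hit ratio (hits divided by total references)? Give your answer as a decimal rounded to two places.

73 → fault, frames (73)
27 → fault, frames (73 27)
93 → fault, frames (73 27 93)
73 → hit
27 → hit
69 → fault, evict 93, frames (73 27 69)
73 → hit
69 → hit
73 → hit
27 → hit
73 → hit
69 → hit
27 → hit
73 → hit
27 → hit
73 → hit
Hits: 12 of 16 references → 12/16 = 0.7500.

0.75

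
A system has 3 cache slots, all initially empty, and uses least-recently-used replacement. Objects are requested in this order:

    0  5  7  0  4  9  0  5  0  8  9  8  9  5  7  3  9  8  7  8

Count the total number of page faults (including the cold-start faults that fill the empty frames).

0 -> miss, frames (0)
5 -> miss, frames (0 5)
7 -> miss, frames (0 5 7)
0 -> hit
4 -> miss, evict 5, frames (7 0 4)
9 -> miss, evict 7, frames (0 4 9)
0 -> hit
5 -> miss, evict 4, frames (9 0 5)
0 -> hit
8 -> miss, evict 9, frames (5 0 8)
9 -> miss, evict 5, frames (0 8 9)
8 -> hit
9 -> hit
5 -> miss, evict 0, frames (8 9 5)
7 -> miss, evict 8, frames (9 5 7)
3 -> miss, evict 9, frames (5 7 3)
9 -> miss, evict 5, frames (7 3 9)
8 -> miss, evict 7, frames (3 9 8)
7 -> miss, evict 3, frames (9 8 7)
8 -> hit
Page faults: 14.

14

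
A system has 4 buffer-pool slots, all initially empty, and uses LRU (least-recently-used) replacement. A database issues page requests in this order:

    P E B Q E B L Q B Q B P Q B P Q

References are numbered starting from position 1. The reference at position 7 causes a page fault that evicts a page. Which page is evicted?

pos 1: P: miss, frames [P]
pos 2: E: miss, frames [P, E]
pos 3: B: miss, frames [P, E, B]
pos 4: Q: miss, frames [P, E, B, Q]
pos 5: E: hit
pos 6: B: hit
pos 7: L: miss, evict P, frames [Q, E, B, L]
At position 7, page P is evicted.

P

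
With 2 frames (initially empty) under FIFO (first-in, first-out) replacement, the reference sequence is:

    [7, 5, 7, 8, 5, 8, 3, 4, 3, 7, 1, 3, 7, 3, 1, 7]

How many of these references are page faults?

10

7 → fault, frames [7]
5 → fault, frames [7, 5]
7 → hit
8 → fault, evict 7, frames [5, 8]
5 → hit
8 → hit
3 → fault, evict 5, frames [8, 3]
4 → fault, evict 8, frames [3, 4]
3 → hit
7 → fault, evict 3, frames [4, 7]
1 → fault, evict 4, frames [7, 1]
3 → fault, evict 7, frames [1, 3]
7 → fault, evict 1, frames [3, 7]
3 → hit
1 → fault, evict 3, frames [7, 1]
7 → hit
Page faults: 10.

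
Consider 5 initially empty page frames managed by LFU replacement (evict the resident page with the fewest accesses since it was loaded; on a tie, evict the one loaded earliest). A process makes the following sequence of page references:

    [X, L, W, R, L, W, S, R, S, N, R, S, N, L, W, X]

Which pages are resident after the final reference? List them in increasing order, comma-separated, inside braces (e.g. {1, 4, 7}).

X -> fault, frames {X}
L -> fault, frames {X,L}
W -> fault, frames {X,L,W}
R -> fault, frames {X,L,W,R}
L -> hit
W -> hit
S -> fault, frames {X,L,W,R,S}
R -> hit
S -> hit
N -> fault, evict X, frames {L,W,R,S,N}
R -> hit
S -> hit
N -> hit
L -> hit
W -> hit
X -> fault, evict N, frames {L,W,R,S,X}

{L, R, S, W, X}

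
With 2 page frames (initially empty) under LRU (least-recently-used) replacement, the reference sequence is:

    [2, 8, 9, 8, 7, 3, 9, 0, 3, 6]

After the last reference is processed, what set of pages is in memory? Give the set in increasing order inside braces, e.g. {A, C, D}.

2: fault, frames {2}
8: fault, frames {2,8}
9: fault, evict 2, frames {8,9}
8: hit
7: fault, evict 9, frames {8,7}
3: fault, evict 8, frames {7,3}
9: fault, evict 7, frames {3,9}
0: fault, evict 3, frames {9,0}
3: fault, evict 9, frames {0,3}
6: fault, evict 0, frames {3,6}

{3, 6}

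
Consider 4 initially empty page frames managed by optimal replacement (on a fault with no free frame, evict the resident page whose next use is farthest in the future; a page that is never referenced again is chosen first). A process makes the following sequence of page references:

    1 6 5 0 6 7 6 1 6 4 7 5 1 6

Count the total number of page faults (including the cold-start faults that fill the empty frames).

1: miss, frames [1]
6: miss, frames [1, 6]
5: miss, frames [1, 6, 5]
0: miss, frames [1, 6, 5, 0]
6: hit
7: miss, evict 0, frames [1, 6, 5, 7]
6: hit
1: hit
6: hit
4: miss, evict 6, frames [1, 5, 7, 4]
7: hit
5: hit
1: hit
6: miss, evict 4, frames [1, 5, 7, 6]
Page faults: 7.

7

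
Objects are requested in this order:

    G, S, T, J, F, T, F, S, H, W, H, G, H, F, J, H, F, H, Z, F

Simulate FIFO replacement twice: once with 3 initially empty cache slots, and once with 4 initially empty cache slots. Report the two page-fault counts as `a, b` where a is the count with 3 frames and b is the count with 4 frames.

14, 12

3 frames: F F F F F . . F F F . F . F F F . . F F → 14 faults.
4 frames: F F F F F . . . F F . F . . F . F F F . → 12 faults.
12 < 14: adding a frame reduced faults, as is typical.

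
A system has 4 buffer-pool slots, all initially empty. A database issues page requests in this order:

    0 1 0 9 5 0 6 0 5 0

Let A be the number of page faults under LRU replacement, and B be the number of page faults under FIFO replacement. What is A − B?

Under LRU: F F . F F . F . . . → 5 faults.
Under FIFO: F F . F F . F F . . → 6 faults.
A − B = 5 − 6 = -1.

-1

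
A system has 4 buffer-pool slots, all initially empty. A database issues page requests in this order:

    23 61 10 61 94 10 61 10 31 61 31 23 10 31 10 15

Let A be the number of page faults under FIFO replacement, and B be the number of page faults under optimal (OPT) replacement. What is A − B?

Under FIFO: F F F . F . . . F . . F . . . F → 7 faults.
Under OPT: F F F . F . . . F . . . . . . F → 6 faults.
A − B = 7 − 6 = 1.

1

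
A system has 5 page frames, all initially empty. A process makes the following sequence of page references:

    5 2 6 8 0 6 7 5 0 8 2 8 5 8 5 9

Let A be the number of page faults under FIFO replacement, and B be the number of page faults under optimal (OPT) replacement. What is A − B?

2

Under FIFO: F F F F F . F F . . F . . . . F → 9 faults.
Under OPT: F F F F F . F . . . . . . . . F → 7 faults.
A − B = 9 − 7 = 2.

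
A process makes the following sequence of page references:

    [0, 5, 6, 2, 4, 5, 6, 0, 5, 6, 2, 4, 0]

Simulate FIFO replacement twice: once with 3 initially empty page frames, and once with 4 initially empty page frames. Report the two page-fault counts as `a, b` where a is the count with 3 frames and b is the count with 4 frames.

10, 11

3 frames: F F F F F F F F . . F F . → 10 faults.
4 frames: F F F F F . . F F F F F F → 11 faults.
11 > 10: adding a frame increased faults — Belady's anomaly.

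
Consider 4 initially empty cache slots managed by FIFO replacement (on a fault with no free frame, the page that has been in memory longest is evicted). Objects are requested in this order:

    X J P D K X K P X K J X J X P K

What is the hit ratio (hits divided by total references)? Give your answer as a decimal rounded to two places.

0.50

X: fault, frames (X)
J: fault, frames (X J)
P: fault, frames (X J P)
D: fault, frames (X J P D)
K: fault, evict X, frames (J P D K)
X: fault, evict J, frames (P D K X)
K: hit
P: hit
X: hit
K: hit
J: fault, evict P, frames (D K X J)
X: hit
J: hit
X: hit
P: fault, evict D, frames (K X J P)
K: hit
Hits: 8 of 16 references → 8/16 = 0.5000.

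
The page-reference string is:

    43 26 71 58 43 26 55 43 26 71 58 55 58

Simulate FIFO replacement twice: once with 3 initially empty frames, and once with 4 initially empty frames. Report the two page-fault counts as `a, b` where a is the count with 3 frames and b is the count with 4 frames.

3 frames: F F F F F F F . . F F . . → 9 faults.
4 frames: F F F F . . F F F F F F . → 10 faults.
10 > 9: adding a frame increased faults — Belady's anomaly.

9, 10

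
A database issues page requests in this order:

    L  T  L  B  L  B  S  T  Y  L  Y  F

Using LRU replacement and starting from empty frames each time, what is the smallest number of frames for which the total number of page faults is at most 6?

f=1: 12 faults
f=2: 8 faults
f=3: 8 faults
f=4: 7 faults
f=5: 6 faults
f=6: 6 faults
Smallest f with faults ≤ 6 is 5.

5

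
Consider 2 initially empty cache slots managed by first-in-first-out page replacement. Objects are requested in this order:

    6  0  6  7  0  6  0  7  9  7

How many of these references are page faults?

7

6: fault, frames [6]
0: fault, frames [6, 0]
6: hit
7: fault, evict 6, frames [0, 7]
0: hit
6: fault, evict 0, frames [7, 6]
0: fault, evict 7, frames [6, 0]
7: fault, evict 6, frames [0, 7]
9: fault, evict 0, frames [7, 9]
7: hit
Page faults: 7.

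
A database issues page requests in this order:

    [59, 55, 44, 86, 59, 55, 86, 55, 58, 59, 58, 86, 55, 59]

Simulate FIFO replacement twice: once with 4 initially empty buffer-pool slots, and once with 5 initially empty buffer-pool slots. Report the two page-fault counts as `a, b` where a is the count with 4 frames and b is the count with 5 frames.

4 frames: F F F F . . . . F F . . F . → 7 faults.
5 frames: F F F F . . . . F . . . . . → 5 faults.
5 < 7: adding a frame reduced faults, as is typical.

7, 5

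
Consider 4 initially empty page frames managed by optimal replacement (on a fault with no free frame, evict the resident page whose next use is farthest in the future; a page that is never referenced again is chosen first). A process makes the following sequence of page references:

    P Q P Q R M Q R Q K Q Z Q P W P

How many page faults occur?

7

P -> miss, frames {P}
Q -> miss, frames {P,Q}
P -> hit
Q -> hit
R -> miss, frames {P,Q,R}
M -> miss, frames {P,Q,R,M}
Q -> hit
R -> hit
Q -> hit
K -> miss, evict M, frames {P,Q,R,K}
Q -> hit
Z -> miss, evict K, frames {P,Q,R,Z}
Q -> hit
P -> hit
W -> miss, evict Z, frames {P,Q,R,W}
P -> hit
Page faults: 7.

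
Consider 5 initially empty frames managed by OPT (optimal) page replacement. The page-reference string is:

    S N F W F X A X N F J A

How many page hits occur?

S: fault, frames [S]
N: fault, frames [S, N]
F: fault, frames [S, N, F]
W: fault, frames [S, N, F, W]
F: hit
X: fault, frames [S, N, F, W, X]
A: fault, evict W, frames [S, N, F, X, A]
X: hit
N: hit
F: hit
J: fault, evict X, frames [S, N, F, A, J]
A: hit
Hits: 5.

5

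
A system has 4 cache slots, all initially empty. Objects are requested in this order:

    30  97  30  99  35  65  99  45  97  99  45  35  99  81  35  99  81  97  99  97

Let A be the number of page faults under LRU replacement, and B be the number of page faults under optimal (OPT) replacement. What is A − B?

Under LRU: F F . F F F . F F . . F . F . . . F . . → 10 faults.
Under OPT: F F . F F F . F . . . . . F . . . . . . → 7 faults.
A − B = 10 − 7 = 3.

3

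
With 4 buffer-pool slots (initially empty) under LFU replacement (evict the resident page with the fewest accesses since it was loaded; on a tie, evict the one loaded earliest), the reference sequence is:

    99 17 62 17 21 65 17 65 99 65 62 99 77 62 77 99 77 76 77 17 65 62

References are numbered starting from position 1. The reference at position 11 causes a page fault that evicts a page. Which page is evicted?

21

pos 1: 99 -> miss, frames [99]
pos 2: 17 -> miss, frames [99, 17]
pos 3: 62 -> miss, frames [99, 17, 62]
pos 4: 17 -> hit
pos 5: 21 -> miss, frames [99, 17, 62, 21]
pos 6: 65 -> miss, evict 99, frames [17, 62, 21, 65]
pos 7: 17 -> hit
pos 8: 65 -> hit
pos 9: 99 -> miss, evict 62, frames [17, 21, 65, 99]
pos 10: 65 -> hit
pos 11: 62 -> miss, evict 21, frames [17, 65, 99, 62]
At position 11, page 21 is evicted.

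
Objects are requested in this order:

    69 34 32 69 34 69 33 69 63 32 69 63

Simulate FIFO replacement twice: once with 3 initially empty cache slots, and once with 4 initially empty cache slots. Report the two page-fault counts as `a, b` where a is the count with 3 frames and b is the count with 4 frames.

3 frames: F F F . . . F F F F . . → 7 faults.
4 frames: F F F . . . F . F . F . → 6 faults.
6 < 7: adding a frame reduced faults, as is typical.

7, 6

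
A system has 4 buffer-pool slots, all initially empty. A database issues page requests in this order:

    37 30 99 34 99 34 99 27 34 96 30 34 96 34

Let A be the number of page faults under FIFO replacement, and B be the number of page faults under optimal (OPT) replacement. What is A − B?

Under FIFO: F F F F . . . F . F F . . . → 7 faults.
Under OPT: F F F F . . . F . F . . . . → 6 faults.
A − B = 7 − 6 = 1.

1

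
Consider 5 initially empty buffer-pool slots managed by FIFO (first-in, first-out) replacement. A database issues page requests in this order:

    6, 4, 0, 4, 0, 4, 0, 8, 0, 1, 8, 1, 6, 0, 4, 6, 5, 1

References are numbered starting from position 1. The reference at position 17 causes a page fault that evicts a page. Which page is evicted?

pos 1: 6 -> fault, frames (6)
pos 2: 4 -> fault, frames (6 4)
pos 3: 0 -> fault, frames (6 4 0)
pos 4: 4 -> hit
pos 5: 0 -> hit
pos 6: 4 -> hit
pos 7: 0 -> hit
pos 8: 8 -> fault, frames (6 4 0 8)
pos 9: 0 -> hit
pos 10: 1 -> fault, frames (6 4 0 8 1)
pos 11: 8 -> hit
pos 12: 1 -> hit
pos 13: 6 -> hit
pos 14: 0 -> hit
pos 15: 4 -> hit
pos 16: 6 -> hit
pos 17: 5 -> fault, evict 6, frames (4 0 8 1 5)
At position 17, page 6 is evicted.

6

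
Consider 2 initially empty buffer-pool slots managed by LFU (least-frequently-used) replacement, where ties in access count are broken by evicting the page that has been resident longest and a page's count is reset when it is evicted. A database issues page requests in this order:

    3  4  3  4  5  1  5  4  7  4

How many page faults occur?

3 -> miss, frames (3)
4 -> miss, frames (3 4)
3 -> hit
4 -> hit
5 -> miss, evict 3, frames (4 5)
1 -> miss, evict 5, frames (4 1)
5 -> miss, evict 1, frames (4 5)
4 -> hit
7 -> miss, evict 5, frames (4 7)
4 -> hit
Page faults: 6.

6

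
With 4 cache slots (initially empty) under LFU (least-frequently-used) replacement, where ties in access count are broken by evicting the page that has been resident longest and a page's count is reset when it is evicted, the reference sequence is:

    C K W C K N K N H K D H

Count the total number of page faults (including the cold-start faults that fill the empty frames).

7

C → miss, frames [C]
K → miss, frames [C, K]
W → miss, frames [C, K, W]
C → hit
K → hit
N → miss, frames [C, K, W, N]
K → hit
N → hit
H → miss, evict W, frames [C, K, N, H]
K → hit
D → miss, evict H, frames [C, K, N, D]
H → miss, evict D, frames [C, K, N, H]
Page faults: 7.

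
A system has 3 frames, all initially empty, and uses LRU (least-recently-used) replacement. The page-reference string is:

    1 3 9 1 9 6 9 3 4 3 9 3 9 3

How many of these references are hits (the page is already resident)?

8

1: fault, frames [1]
3: fault, frames [1, 3]
9: fault, frames [1, 3, 9]
1: hit
9: hit
6: fault, evict 3, frames [1, 9, 6]
9: hit
3: fault, evict 1, frames [6, 9, 3]
4: fault, evict 6, frames [9, 3, 4]
3: hit
9: hit
3: hit
9: hit
3: hit
Hits: 8.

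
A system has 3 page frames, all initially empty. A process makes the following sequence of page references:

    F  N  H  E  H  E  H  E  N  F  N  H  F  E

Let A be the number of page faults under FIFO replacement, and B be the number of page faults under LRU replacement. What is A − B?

Under FIFO: F F F F . . . . . F F F . F → 8 faults.
Under LRU: F F F F . . . . . F . F . F → 7 faults.
A − B = 8 − 7 = 1.

1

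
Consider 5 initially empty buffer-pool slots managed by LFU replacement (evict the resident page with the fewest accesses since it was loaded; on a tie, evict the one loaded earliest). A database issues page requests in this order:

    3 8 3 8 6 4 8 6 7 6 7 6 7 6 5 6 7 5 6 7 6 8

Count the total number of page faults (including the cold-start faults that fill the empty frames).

6

3 → miss, frames {3}
8 → miss, frames {3,8}
3 → hit
8 → hit
6 → miss, frames {3,8,6}
4 → miss, frames {3,8,6,4}
8 → hit
6 → hit
7 → miss, frames {3,8,6,4,7}
6 → hit
7 → hit
6 → hit
7 → hit
6 → hit
5 → miss, evict 4, frames {3,8,6,7,5}
6 → hit
7 → hit
5 → hit
6 → hit
7 → hit
6 → hit
8 → hit
Page faults: 6.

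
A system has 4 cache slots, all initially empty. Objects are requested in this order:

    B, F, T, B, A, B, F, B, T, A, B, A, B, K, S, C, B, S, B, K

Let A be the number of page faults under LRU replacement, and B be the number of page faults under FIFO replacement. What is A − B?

Under LRU: F F F . F . . . . . . . . F F F . . . . → 7 faults.
Under FIFO: F F F . F . . . . . . . . F F F F . . . → 8 faults.
A − B = 7 − 8 = -1.

-1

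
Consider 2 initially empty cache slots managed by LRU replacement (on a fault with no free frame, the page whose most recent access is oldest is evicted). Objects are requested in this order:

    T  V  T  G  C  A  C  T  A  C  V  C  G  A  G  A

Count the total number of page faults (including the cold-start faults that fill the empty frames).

T -> fault, frames {T}
V -> fault, frames {T,V}
T -> hit
G -> fault, evict V, frames {T,G}
C -> fault, evict T, frames {G,C}
A -> fault, evict G, frames {C,A}
C -> hit
T -> fault, evict A, frames {C,T}
A -> fault, evict C, frames {T,A}
C -> fault, evict T, frames {A,C}
V -> fault, evict A, frames {C,V}
C -> hit
G -> fault, evict V, frames {C,G}
A -> fault, evict C, frames {G,A}
G -> hit
A -> hit
Page faults: 11.

11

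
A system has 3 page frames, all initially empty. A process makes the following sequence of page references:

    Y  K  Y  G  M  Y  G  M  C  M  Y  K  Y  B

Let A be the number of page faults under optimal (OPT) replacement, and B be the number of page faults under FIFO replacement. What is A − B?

-1

Under OPT: F F . F F . . . F . . F . F → 7 faults.
Under FIFO: F F . F F F . . F . . F . F → 8 faults.
A − B = 7 − 8 = -1.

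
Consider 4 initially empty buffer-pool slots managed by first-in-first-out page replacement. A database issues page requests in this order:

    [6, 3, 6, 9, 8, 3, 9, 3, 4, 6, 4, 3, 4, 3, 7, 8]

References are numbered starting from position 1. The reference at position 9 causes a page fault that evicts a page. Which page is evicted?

pos 1: 6 -> miss, frames (6)
pos 2: 3 -> miss, frames (6 3)
pos 3: 6 -> hit
pos 4: 9 -> miss, frames (6 3 9)
pos 5: 8 -> miss, frames (6 3 9 8)
pos 6: 3 -> hit
pos 7: 9 -> hit
pos 8: 3 -> hit
pos 9: 4 -> miss, evict 6, frames (3 9 8 4)
At position 9, page 6 is evicted.

6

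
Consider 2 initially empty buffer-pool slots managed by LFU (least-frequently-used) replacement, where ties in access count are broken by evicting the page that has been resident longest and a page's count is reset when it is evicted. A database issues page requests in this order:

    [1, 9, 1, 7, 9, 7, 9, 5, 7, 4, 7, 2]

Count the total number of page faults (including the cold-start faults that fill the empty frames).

11

1 → miss, frames {1}
9 → miss, frames {1,9}
1 → hit
7 → miss, evict 9, frames {1,7}
9 → miss, evict 7, frames {1,9}
7 → miss, evict 9, frames {1,7}
9 → miss, evict 7, frames {1,9}
5 → miss, evict 9, frames {1,5}
7 → miss, evict 5, frames {1,7}
4 → miss, evict 7, frames {1,4}
7 → miss, evict 4, frames {1,7}
2 → miss, evict 7, frames {1,2}
Page faults: 11.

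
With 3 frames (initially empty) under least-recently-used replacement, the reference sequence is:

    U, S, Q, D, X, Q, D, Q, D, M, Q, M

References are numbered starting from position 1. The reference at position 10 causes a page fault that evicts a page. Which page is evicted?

X

pos 1: U: miss, frames [U]
pos 2: S: miss, frames [U, S]
pos 3: Q: miss, frames [U, S, Q]
pos 4: D: miss, evict U, frames [S, Q, D]
pos 5: X: miss, evict S, frames [Q, D, X]
pos 6: Q: hit
pos 7: D: hit
pos 8: Q: hit
pos 9: D: hit
pos 10: M: miss, evict X, frames [Q, D, M]
At position 10, page X is evicted.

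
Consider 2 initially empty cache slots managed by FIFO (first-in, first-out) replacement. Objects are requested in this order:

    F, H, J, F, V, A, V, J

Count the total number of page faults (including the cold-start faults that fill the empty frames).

7

F: miss, frames {F}
H: miss, frames {F,H}
J: miss, evict F, frames {H,J}
F: miss, evict H, frames {J,F}
V: miss, evict J, frames {F,V}
A: miss, evict F, frames {V,A}
V: hit
J: miss, evict V, frames {A,J}
Page faults: 7.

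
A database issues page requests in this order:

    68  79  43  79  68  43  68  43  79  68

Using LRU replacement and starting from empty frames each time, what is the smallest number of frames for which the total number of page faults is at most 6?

3

f=1: 10 faults
f=2: 7 faults
f=3: 3 faults
Smallest f with faults ≤ 6 is 3.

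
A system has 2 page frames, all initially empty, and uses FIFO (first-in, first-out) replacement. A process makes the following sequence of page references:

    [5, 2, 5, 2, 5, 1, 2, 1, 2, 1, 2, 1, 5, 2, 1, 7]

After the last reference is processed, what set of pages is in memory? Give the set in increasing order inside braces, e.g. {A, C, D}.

{1, 7}

5: fault, frames (5)
2: fault, frames (5 2)
5: hit
2: hit
5: hit
1: fault, evict 5, frames (2 1)
2: hit
1: hit
2: hit
1: hit
2: hit
1: hit
5: fault, evict 2, frames (1 5)
2: fault, evict 1, frames (5 2)
1: fault, evict 5, frames (2 1)
7: fault, evict 2, frames (1 7)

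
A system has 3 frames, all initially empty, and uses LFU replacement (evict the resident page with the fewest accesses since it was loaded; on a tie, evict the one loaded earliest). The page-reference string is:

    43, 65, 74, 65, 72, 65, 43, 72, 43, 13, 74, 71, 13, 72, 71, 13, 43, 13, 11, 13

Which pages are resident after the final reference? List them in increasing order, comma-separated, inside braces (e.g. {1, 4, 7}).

43 → miss, frames {43}
65 → miss, frames {43,65}
74 → miss, frames {43,65,74}
65 → hit
72 → miss, evict 43, frames {65,74,72}
65 → hit
43 → miss, evict 74, frames {65,72,43}
72 → hit
43 → hit
13 → miss, evict 72, frames {65,43,13}
74 → miss, evict 13, frames {65,43,74}
71 → miss, evict 74, frames {65,43,71}
13 → miss, evict 71, frames {65,43,13}
72 → miss, evict 13, frames {65,43,72}
71 → miss, evict 72, frames {65,43,71}
13 → miss, evict 71, frames {65,43,13}
43 → hit
13 → hit
11 → miss, evict 13, frames {65,43,11}
13 → miss, evict 11, frames {65,43,13}

{13, 43, 65}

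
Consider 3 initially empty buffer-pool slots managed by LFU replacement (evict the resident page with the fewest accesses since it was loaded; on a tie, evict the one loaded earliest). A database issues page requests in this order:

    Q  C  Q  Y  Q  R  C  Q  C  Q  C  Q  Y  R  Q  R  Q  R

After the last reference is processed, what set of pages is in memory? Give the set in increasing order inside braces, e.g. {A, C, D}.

{C, Q, R}

Q: fault, frames [Q]
C: fault, frames [Q, C]
Q: hit
Y: fault, frames [Q, C, Y]
Q: hit
R: fault, evict C, frames [Q, Y, R]
C: fault, evict Y, frames [Q, R, C]
Q: hit
C: hit
Q: hit
C: hit
Q: hit
Y: fault, evict R, frames [Q, C, Y]
R: fault, evict Y, frames [Q, C, R]
Q: hit
R: hit
Q: hit
R: hit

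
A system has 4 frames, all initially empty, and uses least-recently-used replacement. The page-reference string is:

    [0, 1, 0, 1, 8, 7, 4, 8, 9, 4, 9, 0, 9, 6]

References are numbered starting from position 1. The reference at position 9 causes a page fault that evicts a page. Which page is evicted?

1

pos 1: 0 -> miss, frames {0}
pos 2: 1 -> miss, frames {0,1}
pos 3: 0 -> hit
pos 4: 1 -> hit
pos 5: 8 -> miss, frames {0,1,8}
pos 6: 7 -> miss, frames {0,1,8,7}
pos 7: 4 -> miss, evict 0, frames {1,8,7,4}
pos 8: 8 -> hit
pos 9: 9 -> miss, evict 1, frames {7,4,8,9}
At position 9, page 1 is evicted.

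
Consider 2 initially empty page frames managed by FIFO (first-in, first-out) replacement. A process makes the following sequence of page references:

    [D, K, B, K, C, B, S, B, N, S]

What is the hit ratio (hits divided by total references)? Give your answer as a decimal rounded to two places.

D -> fault, frames (D)
K -> fault, frames (D K)
B -> fault, evict D, frames (K B)
K -> hit
C -> fault, evict K, frames (B C)
B -> hit
S -> fault, evict B, frames (C S)
B -> fault, evict C, frames (S B)
N -> fault, evict S, frames (B N)
S -> fault, evict B, frames (N S)
Hits: 2 of 10 references → 2/10 = 0.2000.

0.20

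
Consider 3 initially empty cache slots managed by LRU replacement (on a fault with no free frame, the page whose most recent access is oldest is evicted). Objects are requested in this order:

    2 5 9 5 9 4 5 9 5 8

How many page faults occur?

2: fault, frames {2}
5: fault, frames {2,5}
9: fault, frames {2,5,9}
5: hit
9: hit
4: fault, evict 2, frames {5,9,4}
5: hit
9: hit
5: hit
8: fault, evict 4, frames {9,5,8}
Page faults: 5.

5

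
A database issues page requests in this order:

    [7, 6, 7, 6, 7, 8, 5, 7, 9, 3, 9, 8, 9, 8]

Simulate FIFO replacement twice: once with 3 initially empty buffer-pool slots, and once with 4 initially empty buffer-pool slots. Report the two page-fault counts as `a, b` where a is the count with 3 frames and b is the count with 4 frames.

3 frames: F F . . . F F F F F . F . . → 8 faults.
4 frames: F F . . . F F . F F . . . . → 6 faults.
6 < 8: adding a frame reduced faults, as is typical.

8, 6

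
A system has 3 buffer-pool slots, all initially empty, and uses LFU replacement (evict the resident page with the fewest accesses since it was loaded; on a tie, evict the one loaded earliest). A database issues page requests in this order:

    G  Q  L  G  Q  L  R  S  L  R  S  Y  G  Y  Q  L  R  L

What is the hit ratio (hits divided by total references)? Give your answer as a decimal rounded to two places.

G: fault, frames {G}
Q: fault, frames {G,Q}
L: fault, frames {G,Q,L}
G: hit
Q: hit
L: hit
R: fault, evict G, frames {Q,L,R}
S: fault, evict R, frames {Q,L,S}
L: hit
R: fault, evict S, frames {Q,L,R}
S: fault, evict R, frames {Q,L,S}
Y: fault, evict S, frames {Q,L,Y}
G: fault, evict Y, frames {Q,L,G}
Y: fault, evict G, frames {Q,L,Y}
Q: hit
L: hit
R: fault, evict Y, frames {Q,L,R}
L: hit
Hits: 7 of 18 references → 7/18 = 0.3889.

0.39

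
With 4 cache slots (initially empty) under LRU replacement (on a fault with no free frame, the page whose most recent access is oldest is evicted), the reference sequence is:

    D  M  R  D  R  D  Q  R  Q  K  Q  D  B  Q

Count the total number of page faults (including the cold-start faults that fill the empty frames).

D → fault, frames (D)
M → fault, frames (D M)
R → fault, frames (D M R)
D → hit
R → hit
D → hit
Q → fault, frames (M R D Q)
R → hit
Q → hit
K → fault, evict M, frames (D R Q K)
Q → hit
D → hit
B → fault, evict R, frames (K Q D B)
Q → hit
Page faults: 6.

6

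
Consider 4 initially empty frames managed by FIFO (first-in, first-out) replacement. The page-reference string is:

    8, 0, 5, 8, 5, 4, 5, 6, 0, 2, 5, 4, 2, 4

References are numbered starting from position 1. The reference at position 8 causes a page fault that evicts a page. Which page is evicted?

8

pos 1: 8 → fault, frames (8)
pos 2: 0 → fault, frames (8 0)
pos 3: 5 → fault, frames (8 0 5)
pos 4: 8 → hit
pos 5: 5 → hit
pos 6: 4 → fault, frames (8 0 5 4)
pos 7: 5 → hit
pos 8: 6 → fault, evict 8, frames (0 5 4 6)
At position 8, page 8 is evicted.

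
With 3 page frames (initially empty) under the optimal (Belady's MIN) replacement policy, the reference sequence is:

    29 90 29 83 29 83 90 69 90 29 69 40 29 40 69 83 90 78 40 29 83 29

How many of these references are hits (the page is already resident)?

13

29 -> fault, frames {29}
90 -> fault, frames {29,90}
29 -> hit
83 -> fault, frames {29,90,83}
29 -> hit
83 -> hit
90 -> hit
69 -> fault, evict 83, frames {29,90,69}
90 -> hit
29 -> hit
69 -> hit
40 -> fault, evict 90, frames {29,69,40}
29 -> hit
40 -> hit
69 -> hit
83 -> fault, evict 69, frames {29,40,83}
90 -> fault, evict 83, frames {29,40,90}
78 -> fault, evict 90, frames {29,40,78}
40 -> hit
29 -> hit
83 -> fault, evict 78, frames {29,40,83}
29 -> hit
Hits: 13.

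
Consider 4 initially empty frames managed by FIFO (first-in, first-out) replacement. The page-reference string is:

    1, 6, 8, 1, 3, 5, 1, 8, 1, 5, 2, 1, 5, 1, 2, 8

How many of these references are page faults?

8

1 → miss, frames [1]
6 → miss, frames [1, 6]
8 → miss, frames [1, 6, 8]
1 → hit
3 → miss, frames [1, 6, 8, 3]
5 → miss, evict 1, frames [6, 8, 3, 5]
1 → miss, evict 6, frames [8, 3, 5, 1]
8 → hit
1 → hit
5 → hit
2 → miss, evict 8, frames [3, 5, 1, 2]
1 → hit
5 → hit
1 → hit
2 → hit
8 → miss, evict 3, frames [5, 1, 2, 8]
Page faults: 8.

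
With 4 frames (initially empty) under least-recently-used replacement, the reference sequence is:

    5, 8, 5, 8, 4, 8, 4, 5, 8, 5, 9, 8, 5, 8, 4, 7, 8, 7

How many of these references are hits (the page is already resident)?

5 -> fault, frames [5]
8 -> fault, frames [5, 8]
5 -> hit
8 -> hit
4 -> fault, frames [5, 8, 4]
8 -> hit
4 -> hit
5 -> hit
8 -> hit
5 -> hit
9 -> fault, frames [4, 8, 5, 9]
8 -> hit
5 -> hit
8 -> hit
4 -> hit
7 -> fault, evict 9, frames [5, 8, 4, 7]
8 -> hit
7 -> hit
Hits: 13.

13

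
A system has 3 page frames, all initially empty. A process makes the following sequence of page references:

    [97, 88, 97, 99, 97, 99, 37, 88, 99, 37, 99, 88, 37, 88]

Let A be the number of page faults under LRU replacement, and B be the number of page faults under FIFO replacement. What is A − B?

1

Under LRU: F F . F . . F F . . . . . . → 5 faults.
Under FIFO: F F . F . . F . . . . . . . → 4 faults.
A − B = 5 − 4 = 1.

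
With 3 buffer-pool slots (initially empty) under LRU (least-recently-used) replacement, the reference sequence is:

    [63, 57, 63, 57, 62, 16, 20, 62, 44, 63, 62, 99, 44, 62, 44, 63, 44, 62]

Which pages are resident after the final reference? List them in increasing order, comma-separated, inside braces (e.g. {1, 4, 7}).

63 → miss, frames [63]
57 → miss, frames [63, 57]
63 → hit
57 → hit
62 → miss, frames [63, 57, 62]
16 → miss, evict 63, frames [57, 62, 16]
20 → miss, evict 57, frames [62, 16, 20]
62 → hit
44 → miss, evict 16, frames [20, 62, 44]
63 → miss, evict 20, frames [62, 44, 63]
62 → hit
99 → miss, evict 44, frames [63, 62, 99]
44 → miss, evict 63, frames [62, 99, 44]
62 → hit
44 → hit
63 → miss, evict 99, frames [62, 44, 63]
44 → hit
62 → hit

{44, 62, 63}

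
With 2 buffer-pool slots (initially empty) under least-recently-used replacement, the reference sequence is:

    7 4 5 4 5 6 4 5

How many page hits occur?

7 -> miss, frames [7]
4 -> miss, frames [7, 4]
5 -> miss, evict 7, frames [4, 5]
4 -> hit
5 -> hit
6 -> miss, evict 4, frames [5, 6]
4 -> miss, evict 5, frames [6, 4]
5 -> miss, evict 6, frames [4, 5]
Hits: 2.

2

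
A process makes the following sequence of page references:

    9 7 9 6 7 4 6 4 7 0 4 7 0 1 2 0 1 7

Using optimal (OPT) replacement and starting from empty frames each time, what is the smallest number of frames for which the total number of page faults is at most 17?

2

f=1: 18 faults
f=2: 11 faults
f=3: 8 faults
f=4: 7 faults
f=5: 7 faults
f=6: 7 faults
f=7: 7 faults
Smallest f with faults ≤ 17 is 2.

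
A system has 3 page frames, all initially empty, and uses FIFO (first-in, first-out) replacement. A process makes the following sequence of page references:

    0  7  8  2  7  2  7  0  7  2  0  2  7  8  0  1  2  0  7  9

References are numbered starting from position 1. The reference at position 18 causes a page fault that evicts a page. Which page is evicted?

pos 1: 0 → miss, frames [0]
pos 2: 7 → miss, frames [0, 7]
pos 3: 8 → miss, frames [0, 7, 8]
pos 4: 2 → miss, evict 0, frames [7, 8, 2]
pos 5: 7 → hit
pos 6: 2 → hit
pos 7: 7 → hit
pos 8: 0 → miss, evict 7, frames [8, 2, 0]
pos 9: 7 → miss, evict 8, frames [2, 0, 7]
pos 10: 2 → hit
pos 11: 0 → hit
pos 12: 2 → hit
pos 13: 7 → hit
pos 14: 8 → miss, evict 2, frames [0, 7, 8]
pos 15: 0 → hit
pos 16: 1 → miss, evict 0, frames [7, 8, 1]
pos 17: 2 → miss, evict 7, frames [8, 1, 2]
pos 18: 0 → miss, evict 8, frames [1, 2, 0]
At position 18, page 8 is evicted.

8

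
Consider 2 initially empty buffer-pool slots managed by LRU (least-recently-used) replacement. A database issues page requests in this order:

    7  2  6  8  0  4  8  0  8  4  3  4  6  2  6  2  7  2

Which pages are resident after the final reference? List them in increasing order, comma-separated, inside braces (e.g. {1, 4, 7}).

7 -> fault, frames {7}
2 -> fault, frames {7,2}
6 -> fault, evict 7, frames {2,6}
8 -> fault, evict 2, frames {6,8}
0 -> fault, evict 6, frames {8,0}
4 -> fault, evict 8, frames {0,4}
8 -> fault, evict 0, frames {4,8}
0 -> fault, evict 4, frames {8,0}
8 -> hit
4 -> fault, evict 0, frames {8,4}
3 -> fault, evict 8, frames {4,3}
4 -> hit
6 -> fault, evict 3, frames {4,6}
2 -> fault, evict 4, frames {6,2}
6 -> hit
2 -> hit
7 -> fault, evict 6, frames {2,7}
2 -> hit

{2, 7}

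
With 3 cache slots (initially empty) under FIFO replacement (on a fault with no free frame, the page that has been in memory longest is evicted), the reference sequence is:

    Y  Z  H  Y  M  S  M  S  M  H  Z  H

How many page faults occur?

Y: miss, frames [Y]
Z: miss, frames [Y, Z]
H: miss, frames [Y, Z, H]
Y: hit
M: miss, evict Y, frames [Z, H, M]
S: miss, evict Z, frames [H, M, S]
M: hit
S: hit
M: hit
H: hit
Z: miss, evict H, frames [M, S, Z]
H: miss, evict M, frames [S, Z, H]
Page faults: 7.

7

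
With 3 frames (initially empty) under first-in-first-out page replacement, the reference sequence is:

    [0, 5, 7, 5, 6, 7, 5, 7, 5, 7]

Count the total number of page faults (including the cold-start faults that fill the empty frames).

4

0 → fault, frames {0}
5 → fault, frames {0,5}
7 → fault, frames {0,5,7}
5 → hit
6 → fault, evict 0, frames {5,7,6}
7 → hit
5 → hit
7 → hit
5 → hit
7 → hit
Page faults: 4.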